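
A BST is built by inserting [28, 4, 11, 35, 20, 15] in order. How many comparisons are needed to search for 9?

Search path for 9: 28 -> 4 -> 11
Found: False
Comparisons: 3


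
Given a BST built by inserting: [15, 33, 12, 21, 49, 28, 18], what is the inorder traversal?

Tree insertion order: [15, 33, 12, 21, 49, 28, 18]
Tree (level-order array): [15, 12, 33, None, None, 21, 49, 18, 28]
Inorder traversal: [12, 15, 18, 21, 28, 33, 49]


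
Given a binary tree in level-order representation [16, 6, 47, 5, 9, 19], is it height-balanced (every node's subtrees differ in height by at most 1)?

Tree (level-order array): [16, 6, 47, 5, 9, 19]
Definition: a tree is height-balanced if, at every node, |h(left) - h(right)| <= 1 (empty subtree has height -1).
Bottom-up per-node check:
  node 5: h_left=-1, h_right=-1, diff=0 [OK], height=0
  node 9: h_left=-1, h_right=-1, diff=0 [OK], height=0
  node 6: h_left=0, h_right=0, diff=0 [OK], height=1
  node 19: h_left=-1, h_right=-1, diff=0 [OK], height=0
  node 47: h_left=0, h_right=-1, diff=1 [OK], height=1
  node 16: h_left=1, h_right=1, diff=0 [OK], height=2
All nodes satisfy the balance condition.
Result: Balanced


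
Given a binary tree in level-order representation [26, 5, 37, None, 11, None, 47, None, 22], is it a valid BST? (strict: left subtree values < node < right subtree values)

Level-order array: [26, 5, 37, None, 11, None, 47, None, 22]
Validate using subtree bounds (lo, hi): at each node, require lo < value < hi,
then recurse left with hi=value and right with lo=value.
Preorder trace (stopping at first violation):
  at node 26 with bounds (-inf, +inf): OK
  at node 5 with bounds (-inf, 26): OK
  at node 11 with bounds (5, 26): OK
  at node 22 with bounds (11, 26): OK
  at node 37 with bounds (26, +inf): OK
  at node 47 with bounds (37, +inf): OK
No violation found at any node.
Result: Valid BST


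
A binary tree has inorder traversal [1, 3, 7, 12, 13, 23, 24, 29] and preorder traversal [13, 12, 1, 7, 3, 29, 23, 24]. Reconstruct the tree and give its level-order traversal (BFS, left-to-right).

Inorder:  [1, 3, 7, 12, 13, 23, 24, 29]
Preorder: [13, 12, 1, 7, 3, 29, 23, 24]
Algorithm: preorder visits root first, so consume preorder in order;
for each root, split the current inorder slice at that value into
left-subtree inorder and right-subtree inorder, then recurse.
Recursive splits:
  root=13; inorder splits into left=[1, 3, 7, 12], right=[23, 24, 29]
  root=12; inorder splits into left=[1, 3, 7], right=[]
  root=1; inorder splits into left=[], right=[3, 7]
  root=7; inorder splits into left=[3], right=[]
  root=3; inorder splits into left=[], right=[]
  root=29; inorder splits into left=[23, 24], right=[]
  root=23; inorder splits into left=[], right=[24]
  root=24; inorder splits into left=[], right=[]
Reconstructed level-order: [13, 12, 29, 1, 23, 7, 24, 3]


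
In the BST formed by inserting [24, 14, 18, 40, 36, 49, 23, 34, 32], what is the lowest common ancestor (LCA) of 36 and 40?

Tree insertion order: [24, 14, 18, 40, 36, 49, 23, 34, 32]
Tree (level-order array): [24, 14, 40, None, 18, 36, 49, None, 23, 34, None, None, None, None, None, 32]
In a BST, the LCA of p=36, q=40 is the first node v on the
root-to-leaf path with p <= v <= q (go left if both < v, right if both > v).
Walk from root:
  at 24: both 36 and 40 > 24, go right
  at 40: 36 <= 40 <= 40, this is the LCA
LCA = 40


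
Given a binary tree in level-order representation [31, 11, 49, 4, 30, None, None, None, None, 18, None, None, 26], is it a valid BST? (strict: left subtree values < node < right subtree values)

Level-order array: [31, 11, 49, 4, 30, None, None, None, None, 18, None, None, 26]
Validate using subtree bounds (lo, hi): at each node, require lo < value < hi,
then recurse left with hi=value and right with lo=value.
Preorder trace (stopping at first violation):
  at node 31 with bounds (-inf, +inf): OK
  at node 11 with bounds (-inf, 31): OK
  at node 4 with bounds (-inf, 11): OK
  at node 30 with bounds (11, 31): OK
  at node 18 with bounds (11, 30): OK
  at node 26 with bounds (18, 30): OK
  at node 49 with bounds (31, +inf): OK
No violation found at any node.
Result: Valid BST


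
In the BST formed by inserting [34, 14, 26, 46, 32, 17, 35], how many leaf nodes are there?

Tree built from: [34, 14, 26, 46, 32, 17, 35]
Tree (level-order array): [34, 14, 46, None, 26, 35, None, 17, 32]
Rule: A leaf has 0 children.
Per-node child counts:
  node 34: 2 child(ren)
  node 14: 1 child(ren)
  node 26: 2 child(ren)
  node 17: 0 child(ren)
  node 32: 0 child(ren)
  node 46: 1 child(ren)
  node 35: 0 child(ren)
Matching nodes: [17, 32, 35]
Count of leaf nodes: 3


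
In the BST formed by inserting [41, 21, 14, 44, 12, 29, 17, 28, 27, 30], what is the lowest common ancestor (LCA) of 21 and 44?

Tree insertion order: [41, 21, 14, 44, 12, 29, 17, 28, 27, 30]
Tree (level-order array): [41, 21, 44, 14, 29, None, None, 12, 17, 28, 30, None, None, None, None, 27]
In a BST, the LCA of p=21, q=44 is the first node v on the
root-to-leaf path with p <= v <= q (go left if both < v, right if both > v).
Walk from root:
  at 41: 21 <= 41 <= 44, this is the LCA
LCA = 41


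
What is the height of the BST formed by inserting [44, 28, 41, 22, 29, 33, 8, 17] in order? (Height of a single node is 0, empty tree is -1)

Insertion order: [44, 28, 41, 22, 29, 33, 8, 17]
Tree (level-order array): [44, 28, None, 22, 41, 8, None, 29, None, None, 17, None, 33]
Compute height bottom-up (empty subtree = -1):
  height(17) = 1 + max(-1, -1) = 0
  height(8) = 1 + max(-1, 0) = 1
  height(22) = 1 + max(1, -1) = 2
  height(33) = 1 + max(-1, -1) = 0
  height(29) = 1 + max(-1, 0) = 1
  height(41) = 1 + max(1, -1) = 2
  height(28) = 1 + max(2, 2) = 3
  height(44) = 1 + max(3, -1) = 4
Height = 4


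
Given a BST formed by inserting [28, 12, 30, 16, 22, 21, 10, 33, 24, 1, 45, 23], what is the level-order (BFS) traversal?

Tree insertion order: [28, 12, 30, 16, 22, 21, 10, 33, 24, 1, 45, 23]
Tree (level-order array): [28, 12, 30, 10, 16, None, 33, 1, None, None, 22, None, 45, None, None, 21, 24, None, None, None, None, 23]
BFS from the root, enqueuing left then right child of each popped node:
  queue [28] -> pop 28, enqueue [12, 30], visited so far: [28]
  queue [12, 30] -> pop 12, enqueue [10, 16], visited so far: [28, 12]
  queue [30, 10, 16] -> pop 30, enqueue [33], visited so far: [28, 12, 30]
  queue [10, 16, 33] -> pop 10, enqueue [1], visited so far: [28, 12, 30, 10]
  queue [16, 33, 1] -> pop 16, enqueue [22], visited so far: [28, 12, 30, 10, 16]
  queue [33, 1, 22] -> pop 33, enqueue [45], visited so far: [28, 12, 30, 10, 16, 33]
  queue [1, 22, 45] -> pop 1, enqueue [none], visited so far: [28, 12, 30, 10, 16, 33, 1]
  queue [22, 45] -> pop 22, enqueue [21, 24], visited so far: [28, 12, 30, 10, 16, 33, 1, 22]
  queue [45, 21, 24] -> pop 45, enqueue [none], visited so far: [28, 12, 30, 10, 16, 33, 1, 22, 45]
  queue [21, 24] -> pop 21, enqueue [none], visited so far: [28, 12, 30, 10, 16, 33, 1, 22, 45, 21]
  queue [24] -> pop 24, enqueue [23], visited so far: [28, 12, 30, 10, 16, 33, 1, 22, 45, 21, 24]
  queue [23] -> pop 23, enqueue [none], visited so far: [28, 12, 30, 10, 16, 33, 1, 22, 45, 21, 24, 23]
Result: [28, 12, 30, 10, 16, 33, 1, 22, 45, 21, 24, 23]


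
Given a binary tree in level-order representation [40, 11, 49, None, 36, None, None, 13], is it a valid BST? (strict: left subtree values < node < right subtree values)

Level-order array: [40, 11, 49, None, 36, None, None, 13]
Validate using subtree bounds (lo, hi): at each node, require lo < value < hi,
then recurse left with hi=value and right with lo=value.
Preorder trace (stopping at first violation):
  at node 40 with bounds (-inf, +inf): OK
  at node 11 with bounds (-inf, 40): OK
  at node 36 with bounds (11, 40): OK
  at node 13 with bounds (11, 36): OK
  at node 49 with bounds (40, +inf): OK
No violation found at any node.
Result: Valid BST


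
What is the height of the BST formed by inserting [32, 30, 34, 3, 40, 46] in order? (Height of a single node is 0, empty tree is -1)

Insertion order: [32, 30, 34, 3, 40, 46]
Tree (level-order array): [32, 30, 34, 3, None, None, 40, None, None, None, 46]
Compute height bottom-up (empty subtree = -1):
  height(3) = 1 + max(-1, -1) = 0
  height(30) = 1 + max(0, -1) = 1
  height(46) = 1 + max(-1, -1) = 0
  height(40) = 1 + max(-1, 0) = 1
  height(34) = 1 + max(-1, 1) = 2
  height(32) = 1 + max(1, 2) = 3
Height = 3


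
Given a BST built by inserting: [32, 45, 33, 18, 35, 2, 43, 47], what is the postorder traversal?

Tree insertion order: [32, 45, 33, 18, 35, 2, 43, 47]
Tree (level-order array): [32, 18, 45, 2, None, 33, 47, None, None, None, 35, None, None, None, 43]
Postorder traversal: [2, 18, 43, 35, 33, 47, 45, 32]


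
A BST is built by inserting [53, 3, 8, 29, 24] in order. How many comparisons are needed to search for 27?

Search path for 27: 53 -> 3 -> 8 -> 29 -> 24
Found: False
Comparisons: 5


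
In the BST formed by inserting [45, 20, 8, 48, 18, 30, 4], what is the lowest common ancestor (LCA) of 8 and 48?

Tree insertion order: [45, 20, 8, 48, 18, 30, 4]
Tree (level-order array): [45, 20, 48, 8, 30, None, None, 4, 18]
In a BST, the LCA of p=8, q=48 is the first node v on the
root-to-leaf path with p <= v <= q (go left if both < v, right if both > v).
Walk from root:
  at 45: 8 <= 45 <= 48, this is the LCA
LCA = 45


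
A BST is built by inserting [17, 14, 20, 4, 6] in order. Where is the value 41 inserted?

Starting tree (level order): [17, 14, 20, 4, None, None, None, None, 6]
Insertion path: 17 -> 20
Result: insert 41 as right child of 20
Final tree (level order): [17, 14, 20, 4, None, None, 41, None, 6]


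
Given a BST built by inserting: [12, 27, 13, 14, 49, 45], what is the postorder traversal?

Tree insertion order: [12, 27, 13, 14, 49, 45]
Tree (level-order array): [12, None, 27, 13, 49, None, 14, 45]
Postorder traversal: [14, 13, 45, 49, 27, 12]


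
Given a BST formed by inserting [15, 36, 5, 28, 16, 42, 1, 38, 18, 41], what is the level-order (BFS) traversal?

Tree insertion order: [15, 36, 5, 28, 16, 42, 1, 38, 18, 41]
Tree (level-order array): [15, 5, 36, 1, None, 28, 42, None, None, 16, None, 38, None, None, 18, None, 41]
BFS from the root, enqueuing left then right child of each popped node:
  queue [15] -> pop 15, enqueue [5, 36], visited so far: [15]
  queue [5, 36] -> pop 5, enqueue [1], visited so far: [15, 5]
  queue [36, 1] -> pop 36, enqueue [28, 42], visited so far: [15, 5, 36]
  queue [1, 28, 42] -> pop 1, enqueue [none], visited so far: [15, 5, 36, 1]
  queue [28, 42] -> pop 28, enqueue [16], visited so far: [15, 5, 36, 1, 28]
  queue [42, 16] -> pop 42, enqueue [38], visited so far: [15, 5, 36, 1, 28, 42]
  queue [16, 38] -> pop 16, enqueue [18], visited so far: [15, 5, 36, 1, 28, 42, 16]
  queue [38, 18] -> pop 38, enqueue [41], visited so far: [15, 5, 36, 1, 28, 42, 16, 38]
  queue [18, 41] -> pop 18, enqueue [none], visited so far: [15, 5, 36, 1, 28, 42, 16, 38, 18]
  queue [41] -> pop 41, enqueue [none], visited so far: [15, 5, 36, 1, 28, 42, 16, 38, 18, 41]
Result: [15, 5, 36, 1, 28, 42, 16, 38, 18, 41]


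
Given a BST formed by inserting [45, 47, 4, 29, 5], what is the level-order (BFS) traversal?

Tree insertion order: [45, 47, 4, 29, 5]
Tree (level-order array): [45, 4, 47, None, 29, None, None, 5]
BFS from the root, enqueuing left then right child of each popped node:
  queue [45] -> pop 45, enqueue [4, 47], visited so far: [45]
  queue [4, 47] -> pop 4, enqueue [29], visited so far: [45, 4]
  queue [47, 29] -> pop 47, enqueue [none], visited so far: [45, 4, 47]
  queue [29] -> pop 29, enqueue [5], visited so far: [45, 4, 47, 29]
  queue [5] -> pop 5, enqueue [none], visited so far: [45, 4, 47, 29, 5]
Result: [45, 4, 47, 29, 5]


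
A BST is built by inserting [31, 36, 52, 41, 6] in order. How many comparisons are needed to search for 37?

Search path for 37: 31 -> 36 -> 52 -> 41
Found: False
Comparisons: 4


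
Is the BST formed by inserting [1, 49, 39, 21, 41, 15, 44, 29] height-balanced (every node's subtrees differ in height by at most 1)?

Tree (level-order array): [1, None, 49, 39, None, 21, 41, 15, 29, None, 44]
Definition: a tree is height-balanced if, at every node, |h(left) - h(right)| <= 1 (empty subtree has height -1).
Bottom-up per-node check:
  node 15: h_left=-1, h_right=-1, diff=0 [OK], height=0
  node 29: h_left=-1, h_right=-1, diff=0 [OK], height=0
  node 21: h_left=0, h_right=0, diff=0 [OK], height=1
  node 44: h_left=-1, h_right=-1, diff=0 [OK], height=0
  node 41: h_left=-1, h_right=0, diff=1 [OK], height=1
  node 39: h_left=1, h_right=1, diff=0 [OK], height=2
  node 49: h_left=2, h_right=-1, diff=3 [FAIL (|2--1|=3 > 1)], height=3
  node 1: h_left=-1, h_right=3, diff=4 [FAIL (|-1-3|=4 > 1)], height=4
Node 49 violates the condition: |2 - -1| = 3 > 1.
Result: Not balanced


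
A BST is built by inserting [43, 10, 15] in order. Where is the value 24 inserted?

Starting tree (level order): [43, 10, None, None, 15]
Insertion path: 43 -> 10 -> 15
Result: insert 24 as right child of 15
Final tree (level order): [43, 10, None, None, 15, None, 24]


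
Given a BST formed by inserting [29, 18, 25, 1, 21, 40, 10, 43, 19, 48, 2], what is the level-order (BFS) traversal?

Tree insertion order: [29, 18, 25, 1, 21, 40, 10, 43, 19, 48, 2]
Tree (level-order array): [29, 18, 40, 1, 25, None, 43, None, 10, 21, None, None, 48, 2, None, 19]
BFS from the root, enqueuing left then right child of each popped node:
  queue [29] -> pop 29, enqueue [18, 40], visited so far: [29]
  queue [18, 40] -> pop 18, enqueue [1, 25], visited so far: [29, 18]
  queue [40, 1, 25] -> pop 40, enqueue [43], visited so far: [29, 18, 40]
  queue [1, 25, 43] -> pop 1, enqueue [10], visited so far: [29, 18, 40, 1]
  queue [25, 43, 10] -> pop 25, enqueue [21], visited so far: [29, 18, 40, 1, 25]
  queue [43, 10, 21] -> pop 43, enqueue [48], visited so far: [29, 18, 40, 1, 25, 43]
  queue [10, 21, 48] -> pop 10, enqueue [2], visited so far: [29, 18, 40, 1, 25, 43, 10]
  queue [21, 48, 2] -> pop 21, enqueue [19], visited so far: [29, 18, 40, 1, 25, 43, 10, 21]
  queue [48, 2, 19] -> pop 48, enqueue [none], visited so far: [29, 18, 40, 1, 25, 43, 10, 21, 48]
  queue [2, 19] -> pop 2, enqueue [none], visited so far: [29, 18, 40, 1, 25, 43, 10, 21, 48, 2]
  queue [19] -> pop 19, enqueue [none], visited so far: [29, 18, 40, 1, 25, 43, 10, 21, 48, 2, 19]
Result: [29, 18, 40, 1, 25, 43, 10, 21, 48, 2, 19]


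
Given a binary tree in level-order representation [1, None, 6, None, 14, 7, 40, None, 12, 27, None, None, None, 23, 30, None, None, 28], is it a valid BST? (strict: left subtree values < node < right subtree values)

Level-order array: [1, None, 6, None, 14, 7, 40, None, 12, 27, None, None, None, 23, 30, None, None, 28]
Validate using subtree bounds (lo, hi): at each node, require lo < value < hi,
then recurse left with hi=value and right with lo=value.
Preorder trace (stopping at first violation):
  at node 1 with bounds (-inf, +inf): OK
  at node 6 with bounds (1, +inf): OK
  at node 14 with bounds (6, +inf): OK
  at node 7 with bounds (6, 14): OK
  at node 12 with bounds (7, 14): OK
  at node 40 with bounds (14, +inf): OK
  at node 27 with bounds (14, 40): OK
  at node 23 with bounds (14, 27): OK
  at node 30 with bounds (27, 40): OK
  at node 28 with bounds (27, 30): OK
No violation found at any node.
Result: Valid BST


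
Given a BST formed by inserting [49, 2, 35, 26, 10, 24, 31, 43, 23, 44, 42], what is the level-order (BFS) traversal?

Tree insertion order: [49, 2, 35, 26, 10, 24, 31, 43, 23, 44, 42]
Tree (level-order array): [49, 2, None, None, 35, 26, 43, 10, 31, 42, 44, None, 24, None, None, None, None, None, None, 23]
BFS from the root, enqueuing left then right child of each popped node:
  queue [49] -> pop 49, enqueue [2], visited so far: [49]
  queue [2] -> pop 2, enqueue [35], visited so far: [49, 2]
  queue [35] -> pop 35, enqueue [26, 43], visited so far: [49, 2, 35]
  queue [26, 43] -> pop 26, enqueue [10, 31], visited so far: [49, 2, 35, 26]
  queue [43, 10, 31] -> pop 43, enqueue [42, 44], visited so far: [49, 2, 35, 26, 43]
  queue [10, 31, 42, 44] -> pop 10, enqueue [24], visited so far: [49, 2, 35, 26, 43, 10]
  queue [31, 42, 44, 24] -> pop 31, enqueue [none], visited so far: [49, 2, 35, 26, 43, 10, 31]
  queue [42, 44, 24] -> pop 42, enqueue [none], visited so far: [49, 2, 35, 26, 43, 10, 31, 42]
  queue [44, 24] -> pop 44, enqueue [none], visited so far: [49, 2, 35, 26, 43, 10, 31, 42, 44]
  queue [24] -> pop 24, enqueue [23], visited so far: [49, 2, 35, 26, 43, 10, 31, 42, 44, 24]
  queue [23] -> pop 23, enqueue [none], visited so far: [49, 2, 35, 26, 43, 10, 31, 42, 44, 24, 23]
Result: [49, 2, 35, 26, 43, 10, 31, 42, 44, 24, 23]


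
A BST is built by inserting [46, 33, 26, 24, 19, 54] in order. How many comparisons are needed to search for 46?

Search path for 46: 46
Found: True
Comparisons: 1


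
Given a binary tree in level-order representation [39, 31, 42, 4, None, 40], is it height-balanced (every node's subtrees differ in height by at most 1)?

Tree (level-order array): [39, 31, 42, 4, None, 40]
Definition: a tree is height-balanced if, at every node, |h(left) - h(right)| <= 1 (empty subtree has height -1).
Bottom-up per-node check:
  node 4: h_left=-1, h_right=-1, diff=0 [OK], height=0
  node 31: h_left=0, h_right=-1, diff=1 [OK], height=1
  node 40: h_left=-1, h_right=-1, diff=0 [OK], height=0
  node 42: h_left=0, h_right=-1, diff=1 [OK], height=1
  node 39: h_left=1, h_right=1, diff=0 [OK], height=2
All nodes satisfy the balance condition.
Result: Balanced


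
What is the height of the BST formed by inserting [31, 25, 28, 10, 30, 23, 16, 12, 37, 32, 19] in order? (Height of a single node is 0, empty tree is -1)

Insertion order: [31, 25, 28, 10, 30, 23, 16, 12, 37, 32, 19]
Tree (level-order array): [31, 25, 37, 10, 28, 32, None, None, 23, None, 30, None, None, 16, None, None, None, 12, 19]
Compute height bottom-up (empty subtree = -1):
  height(12) = 1 + max(-1, -1) = 0
  height(19) = 1 + max(-1, -1) = 0
  height(16) = 1 + max(0, 0) = 1
  height(23) = 1 + max(1, -1) = 2
  height(10) = 1 + max(-1, 2) = 3
  height(30) = 1 + max(-1, -1) = 0
  height(28) = 1 + max(-1, 0) = 1
  height(25) = 1 + max(3, 1) = 4
  height(32) = 1 + max(-1, -1) = 0
  height(37) = 1 + max(0, -1) = 1
  height(31) = 1 + max(4, 1) = 5
Height = 5


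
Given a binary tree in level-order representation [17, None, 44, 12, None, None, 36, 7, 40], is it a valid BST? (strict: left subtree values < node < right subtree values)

Level-order array: [17, None, 44, 12, None, None, 36, 7, 40]
Validate using subtree bounds (lo, hi): at each node, require lo < value < hi,
then recurse left with hi=value and right with lo=value.
Preorder trace (stopping at first violation):
  at node 17 with bounds (-inf, +inf): OK
  at node 44 with bounds (17, +inf): OK
  at node 12 with bounds (17, 44): VIOLATION
Node 12 violates its bound: not (17 < 12 < 44).
Result: Not a valid BST


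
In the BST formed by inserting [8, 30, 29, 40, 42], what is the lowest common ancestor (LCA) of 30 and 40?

Tree insertion order: [8, 30, 29, 40, 42]
Tree (level-order array): [8, None, 30, 29, 40, None, None, None, 42]
In a BST, the LCA of p=30, q=40 is the first node v on the
root-to-leaf path with p <= v <= q (go left if both < v, right if both > v).
Walk from root:
  at 8: both 30 and 40 > 8, go right
  at 30: 30 <= 30 <= 40, this is the LCA
LCA = 30


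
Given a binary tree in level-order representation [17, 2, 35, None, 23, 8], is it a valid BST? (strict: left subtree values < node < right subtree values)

Level-order array: [17, 2, 35, None, 23, 8]
Validate using subtree bounds (lo, hi): at each node, require lo < value < hi,
then recurse left with hi=value and right with lo=value.
Preorder trace (stopping at first violation):
  at node 17 with bounds (-inf, +inf): OK
  at node 2 with bounds (-inf, 17): OK
  at node 23 with bounds (2, 17): VIOLATION
Node 23 violates its bound: not (2 < 23 < 17).
Result: Not a valid BST


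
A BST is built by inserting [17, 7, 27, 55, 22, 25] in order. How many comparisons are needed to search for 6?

Search path for 6: 17 -> 7
Found: False
Comparisons: 2


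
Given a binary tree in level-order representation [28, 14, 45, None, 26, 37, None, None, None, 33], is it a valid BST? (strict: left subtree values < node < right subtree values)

Level-order array: [28, 14, 45, None, 26, 37, None, None, None, 33]
Validate using subtree bounds (lo, hi): at each node, require lo < value < hi,
then recurse left with hi=value and right with lo=value.
Preorder trace (stopping at first violation):
  at node 28 with bounds (-inf, +inf): OK
  at node 14 with bounds (-inf, 28): OK
  at node 26 with bounds (14, 28): OK
  at node 45 with bounds (28, +inf): OK
  at node 37 with bounds (28, 45): OK
  at node 33 with bounds (28, 37): OK
No violation found at any node.
Result: Valid BST


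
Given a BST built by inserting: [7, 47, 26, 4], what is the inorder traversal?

Tree insertion order: [7, 47, 26, 4]
Tree (level-order array): [7, 4, 47, None, None, 26]
Inorder traversal: [4, 7, 26, 47]


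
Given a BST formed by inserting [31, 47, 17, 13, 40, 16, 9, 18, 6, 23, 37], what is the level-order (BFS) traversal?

Tree insertion order: [31, 47, 17, 13, 40, 16, 9, 18, 6, 23, 37]
Tree (level-order array): [31, 17, 47, 13, 18, 40, None, 9, 16, None, 23, 37, None, 6]
BFS from the root, enqueuing left then right child of each popped node:
  queue [31] -> pop 31, enqueue [17, 47], visited so far: [31]
  queue [17, 47] -> pop 17, enqueue [13, 18], visited so far: [31, 17]
  queue [47, 13, 18] -> pop 47, enqueue [40], visited so far: [31, 17, 47]
  queue [13, 18, 40] -> pop 13, enqueue [9, 16], visited so far: [31, 17, 47, 13]
  queue [18, 40, 9, 16] -> pop 18, enqueue [23], visited so far: [31, 17, 47, 13, 18]
  queue [40, 9, 16, 23] -> pop 40, enqueue [37], visited so far: [31, 17, 47, 13, 18, 40]
  queue [9, 16, 23, 37] -> pop 9, enqueue [6], visited so far: [31, 17, 47, 13, 18, 40, 9]
  queue [16, 23, 37, 6] -> pop 16, enqueue [none], visited so far: [31, 17, 47, 13, 18, 40, 9, 16]
  queue [23, 37, 6] -> pop 23, enqueue [none], visited so far: [31, 17, 47, 13, 18, 40, 9, 16, 23]
  queue [37, 6] -> pop 37, enqueue [none], visited so far: [31, 17, 47, 13, 18, 40, 9, 16, 23, 37]
  queue [6] -> pop 6, enqueue [none], visited so far: [31, 17, 47, 13, 18, 40, 9, 16, 23, 37, 6]
Result: [31, 17, 47, 13, 18, 40, 9, 16, 23, 37, 6]


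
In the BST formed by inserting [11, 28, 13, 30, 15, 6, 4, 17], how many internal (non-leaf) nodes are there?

Tree built from: [11, 28, 13, 30, 15, 6, 4, 17]
Tree (level-order array): [11, 6, 28, 4, None, 13, 30, None, None, None, 15, None, None, None, 17]
Rule: An internal node has at least one child.
Per-node child counts:
  node 11: 2 child(ren)
  node 6: 1 child(ren)
  node 4: 0 child(ren)
  node 28: 2 child(ren)
  node 13: 1 child(ren)
  node 15: 1 child(ren)
  node 17: 0 child(ren)
  node 30: 0 child(ren)
Matching nodes: [11, 6, 28, 13, 15]
Count of internal (non-leaf) nodes: 5


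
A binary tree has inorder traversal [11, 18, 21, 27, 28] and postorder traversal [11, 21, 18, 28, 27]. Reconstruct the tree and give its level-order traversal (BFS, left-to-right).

Inorder:   [11, 18, 21, 27, 28]
Postorder: [11, 21, 18, 28, 27]
Algorithm: postorder visits root last, so walk postorder right-to-left;
each value is the root of the current inorder slice — split it at that
value, recurse on the right subtree first, then the left.
Recursive splits:
  root=27; inorder splits into left=[11, 18, 21], right=[28]
  root=28; inorder splits into left=[], right=[]
  root=18; inorder splits into left=[11], right=[21]
  root=21; inorder splits into left=[], right=[]
  root=11; inorder splits into left=[], right=[]
Reconstructed level-order: [27, 18, 28, 11, 21]


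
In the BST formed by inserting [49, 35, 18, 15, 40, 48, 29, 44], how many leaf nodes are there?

Tree built from: [49, 35, 18, 15, 40, 48, 29, 44]
Tree (level-order array): [49, 35, None, 18, 40, 15, 29, None, 48, None, None, None, None, 44]
Rule: A leaf has 0 children.
Per-node child counts:
  node 49: 1 child(ren)
  node 35: 2 child(ren)
  node 18: 2 child(ren)
  node 15: 0 child(ren)
  node 29: 0 child(ren)
  node 40: 1 child(ren)
  node 48: 1 child(ren)
  node 44: 0 child(ren)
Matching nodes: [15, 29, 44]
Count of leaf nodes: 3


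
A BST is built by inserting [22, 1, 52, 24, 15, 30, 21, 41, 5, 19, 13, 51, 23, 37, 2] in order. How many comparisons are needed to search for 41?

Search path for 41: 22 -> 52 -> 24 -> 30 -> 41
Found: True
Comparisons: 5


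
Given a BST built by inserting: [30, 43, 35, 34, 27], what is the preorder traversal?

Tree insertion order: [30, 43, 35, 34, 27]
Tree (level-order array): [30, 27, 43, None, None, 35, None, 34]
Preorder traversal: [30, 27, 43, 35, 34]


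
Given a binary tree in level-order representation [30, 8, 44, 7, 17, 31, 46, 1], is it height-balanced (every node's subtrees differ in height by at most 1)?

Tree (level-order array): [30, 8, 44, 7, 17, 31, 46, 1]
Definition: a tree is height-balanced if, at every node, |h(left) - h(right)| <= 1 (empty subtree has height -1).
Bottom-up per-node check:
  node 1: h_left=-1, h_right=-1, diff=0 [OK], height=0
  node 7: h_left=0, h_right=-1, diff=1 [OK], height=1
  node 17: h_left=-1, h_right=-1, diff=0 [OK], height=0
  node 8: h_left=1, h_right=0, diff=1 [OK], height=2
  node 31: h_left=-1, h_right=-1, diff=0 [OK], height=0
  node 46: h_left=-1, h_right=-1, diff=0 [OK], height=0
  node 44: h_left=0, h_right=0, diff=0 [OK], height=1
  node 30: h_left=2, h_right=1, diff=1 [OK], height=3
All nodes satisfy the balance condition.
Result: Balanced


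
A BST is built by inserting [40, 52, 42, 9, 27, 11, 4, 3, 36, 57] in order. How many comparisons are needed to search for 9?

Search path for 9: 40 -> 9
Found: True
Comparisons: 2


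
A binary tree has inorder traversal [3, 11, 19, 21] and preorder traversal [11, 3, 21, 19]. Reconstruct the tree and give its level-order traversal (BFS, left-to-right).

Inorder:  [3, 11, 19, 21]
Preorder: [11, 3, 21, 19]
Algorithm: preorder visits root first, so consume preorder in order;
for each root, split the current inorder slice at that value into
left-subtree inorder and right-subtree inorder, then recurse.
Recursive splits:
  root=11; inorder splits into left=[3], right=[19, 21]
  root=3; inorder splits into left=[], right=[]
  root=21; inorder splits into left=[19], right=[]
  root=19; inorder splits into left=[], right=[]
Reconstructed level-order: [11, 3, 21, 19]


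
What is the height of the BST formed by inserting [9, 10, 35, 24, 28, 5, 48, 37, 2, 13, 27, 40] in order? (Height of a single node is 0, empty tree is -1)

Insertion order: [9, 10, 35, 24, 28, 5, 48, 37, 2, 13, 27, 40]
Tree (level-order array): [9, 5, 10, 2, None, None, 35, None, None, 24, 48, 13, 28, 37, None, None, None, 27, None, None, 40]
Compute height bottom-up (empty subtree = -1):
  height(2) = 1 + max(-1, -1) = 0
  height(5) = 1 + max(0, -1) = 1
  height(13) = 1 + max(-1, -1) = 0
  height(27) = 1 + max(-1, -1) = 0
  height(28) = 1 + max(0, -1) = 1
  height(24) = 1 + max(0, 1) = 2
  height(40) = 1 + max(-1, -1) = 0
  height(37) = 1 + max(-1, 0) = 1
  height(48) = 1 + max(1, -1) = 2
  height(35) = 1 + max(2, 2) = 3
  height(10) = 1 + max(-1, 3) = 4
  height(9) = 1 + max(1, 4) = 5
Height = 5


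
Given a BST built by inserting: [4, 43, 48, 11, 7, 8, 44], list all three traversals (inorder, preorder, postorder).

Tree insertion order: [4, 43, 48, 11, 7, 8, 44]
Tree (level-order array): [4, None, 43, 11, 48, 7, None, 44, None, None, 8]
Inorder (L, root, R): [4, 7, 8, 11, 43, 44, 48]
Preorder (root, L, R): [4, 43, 11, 7, 8, 48, 44]
Postorder (L, R, root): [8, 7, 11, 44, 48, 43, 4]


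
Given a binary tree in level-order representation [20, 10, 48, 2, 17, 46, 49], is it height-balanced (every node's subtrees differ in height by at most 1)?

Tree (level-order array): [20, 10, 48, 2, 17, 46, 49]
Definition: a tree is height-balanced if, at every node, |h(left) - h(right)| <= 1 (empty subtree has height -1).
Bottom-up per-node check:
  node 2: h_left=-1, h_right=-1, diff=0 [OK], height=0
  node 17: h_left=-1, h_right=-1, diff=0 [OK], height=0
  node 10: h_left=0, h_right=0, diff=0 [OK], height=1
  node 46: h_left=-1, h_right=-1, diff=0 [OK], height=0
  node 49: h_left=-1, h_right=-1, diff=0 [OK], height=0
  node 48: h_left=0, h_right=0, diff=0 [OK], height=1
  node 20: h_left=1, h_right=1, diff=0 [OK], height=2
All nodes satisfy the balance condition.
Result: Balanced


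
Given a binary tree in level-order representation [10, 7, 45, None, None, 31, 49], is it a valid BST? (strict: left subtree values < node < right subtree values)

Level-order array: [10, 7, 45, None, None, 31, 49]
Validate using subtree bounds (lo, hi): at each node, require lo < value < hi,
then recurse left with hi=value and right with lo=value.
Preorder trace (stopping at first violation):
  at node 10 with bounds (-inf, +inf): OK
  at node 7 with bounds (-inf, 10): OK
  at node 45 with bounds (10, +inf): OK
  at node 31 with bounds (10, 45): OK
  at node 49 with bounds (45, +inf): OK
No violation found at any node.
Result: Valid BST


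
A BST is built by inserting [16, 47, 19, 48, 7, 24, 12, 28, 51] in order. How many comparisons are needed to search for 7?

Search path for 7: 16 -> 7
Found: True
Comparisons: 2


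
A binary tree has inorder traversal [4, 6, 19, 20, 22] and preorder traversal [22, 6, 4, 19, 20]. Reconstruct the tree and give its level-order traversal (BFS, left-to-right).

Inorder:  [4, 6, 19, 20, 22]
Preorder: [22, 6, 4, 19, 20]
Algorithm: preorder visits root first, so consume preorder in order;
for each root, split the current inorder slice at that value into
left-subtree inorder and right-subtree inorder, then recurse.
Recursive splits:
  root=22; inorder splits into left=[4, 6, 19, 20], right=[]
  root=6; inorder splits into left=[4], right=[19, 20]
  root=4; inorder splits into left=[], right=[]
  root=19; inorder splits into left=[], right=[20]
  root=20; inorder splits into left=[], right=[]
Reconstructed level-order: [22, 6, 4, 19, 20]


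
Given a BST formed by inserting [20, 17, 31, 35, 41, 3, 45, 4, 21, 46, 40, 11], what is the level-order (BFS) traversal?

Tree insertion order: [20, 17, 31, 35, 41, 3, 45, 4, 21, 46, 40, 11]
Tree (level-order array): [20, 17, 31, 3, None, 21, 35, None, 4, None, None, None, 41, None, 11, 40, 45, None, None, None, None, None, 46]
BFS from the root, enqueuing left then right child of each popped node:
  queue [20] -> pop 20, enqueue [17, 31], visited so far: [20]
  queue [17, 31] -> pop 17, enqueue [3], visited so far: [20, 17]
  queue [31, 3] -> pop 31, enqueue [21, 35], visited so far: [20, 17, 31]
  queue [3, 21, 35] -> pop 3, enqueue [4], visited so far: [20, 17, 31, 3]
  queue [21, 35, 4] -> pop 21, enqueue [none], visited so far: [20, 17, 31, 3, 21]
  queue [35, 4] -> pop 35, enqueue [41], visited so far: [20, 17, 31, 3, 21, 35]
  queue [4, 41] -> pop 4, enqueue [11], visited so far: [20, 17, 31, 3, 21, 35, 4]
  queue [41, 11] -> pop 41, enqueue [40, 45], visited so far: [20, 17, 31, 3, 21, 35, 4, 41]
  queue [11, 40, 45] -> pop 11, enqueue [none], visited so far: [20, 17, 31, 3, 21, 35, 4, 41, 11]
  queue [40, 45] -> pop 40, enqueue [none], visited so far: [20, 17, 31, 3, 21, 35, 4, 41, 11, 40]
  queue [45] -> pop 45, enqueue [46], visited so far: [20, 17, 31, 3, 21, 35, 4, 41, 11, 40, 45]
  queue [46] -> pop 46, enqueue [none], visited so far: [20, 17, 31, 3, 21, 35, 4, 41, 11, 40, 45, 46]
Result: [20, 17, 31, 3, 21, 35, 4, 41, 11, 40, 45, 46]


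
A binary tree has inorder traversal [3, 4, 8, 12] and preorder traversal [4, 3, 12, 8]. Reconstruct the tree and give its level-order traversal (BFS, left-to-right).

Inorder:  [3, 4, 8, 12]
Preorder: [4, 3, 12, 8]
Algorithm: preorder visits root first, so consume preorder in order;
for each root, split the current inorder slice at that value into
left-subtree inorder and right-subtree inorder, then recurse.
Recursive splits:
  root=4; inorder splits into left=[3], right=[8, 12]
  root=3; inorder splits into left=[], right=[]
  root=12; inorder splits into left=[8], right=[]
  root=8; inorder splits into left=[], right=[]
Reconstructed level-order: [4, 3, 12, 8]


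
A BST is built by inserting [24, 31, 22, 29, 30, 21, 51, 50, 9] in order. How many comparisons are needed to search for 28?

Search path for 28: 24 -> 31 -> 29
Found: False
Comparisons: 3


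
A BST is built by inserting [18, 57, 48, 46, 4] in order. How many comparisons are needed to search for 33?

Search path for 33: 18 -> 57 -> 48 -> 46
Found: False
Comparisons: 4


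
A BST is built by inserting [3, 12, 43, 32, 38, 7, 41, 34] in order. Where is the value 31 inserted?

Starting tree (level order): [3, None, 12, 7, 43, None, None, 32, None, None, 38, 34, 41]
Insertion path: 3 -> 12 -> 43 -> 32
Result: insert 31 as left child of 32
Final tree (level order): [3, None, 12, 7, 43, None, None, 32, None, 31, 38, None, None, 34, 41]


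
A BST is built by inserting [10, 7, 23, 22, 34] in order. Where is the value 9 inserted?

Starting tree (level order): [10, 7, 23, None, None, 22, 34]
Insertion path: 10 -> 7
Result: insert 9 as right child of 7
Final tree (level order): [10, 7, 23, None, 9, 22, 34]


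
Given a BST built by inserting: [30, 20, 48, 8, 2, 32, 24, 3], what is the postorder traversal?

Tree insertion order: [30, 20, 48, 8, 2, 32, 24, 3]
Tree (level-order array): [30, 20, 48, 8, 24, 32, None, 2, None, None, None, None, None, None, 3]
Postorder traversal: [3, 2, 8, 24, 20, 32, 48, 30]


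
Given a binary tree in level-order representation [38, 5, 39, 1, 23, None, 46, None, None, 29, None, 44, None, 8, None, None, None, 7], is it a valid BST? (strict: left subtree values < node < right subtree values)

Level-order array: [38, 5, 39, 1, 23, None, 46, None, None, 29, None, 44, None, 8, None, None, None, 7]
Validate using subtree bounds (lo, hi): at each node, require lo < value < hi,
then recurse left with hi=value and right with lo=value.
Preorder trace (stopping at first violation):
  at node 38 with bounds (-inf, +inf): OK
  at node 5 with bounds (-inf, 38): OK
  at node 1 with bounds (-inf, 5): OK
  at node 23 with bounds (5, 38): OK
  at node 29 with bounds (5, 23): VIOLATION
Node 29 violates its bound: not (5 < 29 < 23).
Result: Not a valid BST


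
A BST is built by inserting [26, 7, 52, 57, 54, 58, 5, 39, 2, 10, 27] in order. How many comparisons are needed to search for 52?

Search path for 52: 26 -> 52
Found: True
Comparisons: 2


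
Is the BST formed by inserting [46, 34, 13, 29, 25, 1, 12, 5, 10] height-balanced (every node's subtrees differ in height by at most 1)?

Tree (level-order array): [46, 34, None, 13, None, 1, 29, None, 12, 25, None, 5, None, None, None, None, 10]
Definition: a tree is height-balanced if, at every node, |h(left) - h(right)| <= 1 (empty subtree has height -1).
Bottom-up per-node check:
  node 10: h_left=-1, h_right=-1, diff=0 [OK], height=0
  node 5: h_left=-1, h_right=0, diff=1 [OK], height=1
  node 12: h_left=1, h_right=-1, diff=2 [FAIL (|1--1|=2 > 1)], height=2
  node 1: h_left=-1, h_right=2, diff=3 [FAIL (|-1-2|=3 > 1)], height=3
  node 25: h_left=-1, h_right=-1, diff=0 [OK], height=0
  node 29: h_left=0, h_right=-1, diff=1 [OK], height=1
  node 13: h_left=3, h_right=1, diff=2 [FAIL (|3-1|=2 > 1)], height=4
  node 34: h_left=4, h_right=-1, diff=5 [FAIL (|4--1|=5 > 1)], height=5
  node 46: h_left=5, h_right=-1, diff=6 [FAIL (|5--1|=6 > 1)], height=6
Node 12 violates the condition: |1 - -1| = 2 > 1.
Result: Not balanced


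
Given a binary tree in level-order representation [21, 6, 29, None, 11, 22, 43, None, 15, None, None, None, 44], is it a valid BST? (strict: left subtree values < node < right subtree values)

Level-order array: [21, 6, 29, None, 11, 22, 43, None, 15, None, None, None, 44]
Validate using subtree bounds (lo, hi): at each node, require lo < value < hi,
then recurse left with hi=value and right with lo=value.
Preorder trace (stopping at first violation):
  at node 21 with bounds (-inf, +inf): OK
  at node 6 with bounds (-inf, 21): OK
  at node 11 with bounds (6, 21): OK
  at node 15 with bounds (11, 21): OK
  at node 29 with bounds (21, +inf): OK
  at node 22 with bounds (21, 29): OK
  at node 43 with bounds (29, +inf): OK
  at node 44 with bounds (43, +inf): OK
No violation found at any node.
Result: Valid BST


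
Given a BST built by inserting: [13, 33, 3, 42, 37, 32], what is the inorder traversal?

Tree insertion order: [13, 33, 3, 42, 37, 32]
Tree (level-order array): [13, 3, 33, None, None, 32, 42, None, None, 37]
Inorder traversal: [3, 13, 32, 33, 37, 42]


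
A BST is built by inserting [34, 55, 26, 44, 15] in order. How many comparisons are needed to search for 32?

Search path for 32: 34 -> 26
Found: False
Comparisons: 2


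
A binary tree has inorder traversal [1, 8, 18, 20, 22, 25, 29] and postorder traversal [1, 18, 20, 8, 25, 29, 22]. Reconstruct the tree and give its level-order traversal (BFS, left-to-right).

Inorder:   [1, 8, 18, 20, 22, 25, 29]
Postorder: [1, 18, 20, 8, 25, 29, 22]
Algorithm: postorder visits root last, so walk postorder right-to-left;
each value is the root of the current inorder slice — split it at that
value, recurse on the right subtree first, then the left.
Recursive splits:
  root=22; inorder splits into left=[1, 8, 18, 20], right=[25, 29]
  root=29; inorder splits into left=[25], right=[]
  root=25; inorder splits into left=[], right=[]
  root=8; inorder splits into left=[1], right=[18, 20]
  root=20; inorder splits into left=[18], right=[]
  root=18; inorder splits into left=[], right=[]
  root=1; inorder splits into left=[], right=[]
Reconstructed level-order: [22, 8, 29, 1, 20, 25, 18]


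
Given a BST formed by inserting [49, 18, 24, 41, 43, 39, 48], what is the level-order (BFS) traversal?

Tree insertion order: [49, 18, 24, 41, 43, 39, 48]
Tree (level-order array): [49, 18, None, None, 24, None, 41, 39, 43, None, None, None, 48]
BFS from the root, enqueuing left then right child of each popped node:
  queue [49] -> pop 49, enqueue [18], visited so far: [49]
  queue [18] -> pop 18, enqueue [24], visited so far: [49, 18]
  queue [24] -> pop 24, enqueue [41], visited so far: [49, 18, 24]
  queue [41] -> pop 41, enqueue [39, 43], visited so far: [49, 18, 24, 41]
  queue [39, 43] -> pop 39, enqueue [none], visited so far: [49, 18, 24, 41, 39]
  queue [43] -> pop 43, enqueue [48], visited so far: [49, 18, 24, 41, 39, 43]
  queue [48] -> pop 48, enqueue [none], visited so far: [49, 18, 24, 41, 39, 43, 48]
Result: [49, 18, 24, 41, 39, 43, 48]


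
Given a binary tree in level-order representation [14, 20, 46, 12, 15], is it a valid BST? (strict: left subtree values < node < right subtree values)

Level-order array: [14, 20, 46, 12, 15]
Validate using subtree bounds (lo, hi): at each node, require lo < value < hi,
then recurse left with hi=value and right with lo=value.
Preorder trace (stopping at first violation):
  at node 14 with bounds (-inf, +inf): OK
  at node 20 with bounds (-inf, 14): VIOLATION
Node 20 violates its bound: not (-inf < 20 < 14).
Result: Not a valid BST


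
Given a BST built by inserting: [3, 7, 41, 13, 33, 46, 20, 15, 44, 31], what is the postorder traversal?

Tree insertion order: [3, 7, 41, 13, 33, 46, 20, 15, 44, 31]
Tree (level-order array): [3, None, 7, None, 41, 13, 46, None, 33, 44, None, 20, None, None, None, 15, 31]
Postorder traversal: [15, 31, 20, 33, 13, 44, 46, 41, 7, 3]


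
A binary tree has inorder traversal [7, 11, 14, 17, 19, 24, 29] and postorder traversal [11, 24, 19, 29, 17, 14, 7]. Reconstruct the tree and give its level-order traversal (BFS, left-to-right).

Inorder:   [7, 11, 14, 17, 19, 24, 29]
Postorder: [11, 24, 19, 29, 17, 14, 7]
Algorithm: postorder visits root last, so walk postorder right-to-left;
each value is the root of the current inorder slice — split it at that
value, recurse on the right subtree first, then the left.
Recursive splits:
  root=7; inorder splits into left=[], right=[11, 14, 17, 19, 24, 29]
  root=14; inorder splits into left=[11], right=[17, 19, 24, 29]
  root=17; inorder splits into left=[], right=[19, 24, 29]
  root=29; inorder splits into left=[19, 24], right=[]
  root=19; inorder splits into left=[], right=[24]
  root=24; inorder splits into left=[], right=[]
  root=11; inorder splits into left=[], right=[]
Reconstructed level-order: [7, 14, 11, 17, 29, 19, 24]
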